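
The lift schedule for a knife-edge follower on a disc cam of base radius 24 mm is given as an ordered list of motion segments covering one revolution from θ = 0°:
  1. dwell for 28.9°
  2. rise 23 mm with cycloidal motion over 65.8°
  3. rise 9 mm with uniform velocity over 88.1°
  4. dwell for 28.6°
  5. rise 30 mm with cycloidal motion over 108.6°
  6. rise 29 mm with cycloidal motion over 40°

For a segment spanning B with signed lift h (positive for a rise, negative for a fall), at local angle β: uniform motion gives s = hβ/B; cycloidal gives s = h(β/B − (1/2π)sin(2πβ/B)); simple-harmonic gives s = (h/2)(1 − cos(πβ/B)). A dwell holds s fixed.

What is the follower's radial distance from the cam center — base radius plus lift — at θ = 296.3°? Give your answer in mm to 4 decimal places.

seg 1 [0°–28.9°] dwell: s stays 0.0000
seg 2 [28.9°–94.7°] cycloidal, h=23: full span → s += 23 → s = 23.0000
seg 3 [94.7°–182.8°] uniform, h=9: full span → s += 9 → s = 32.0000
seg 4 [182.8°–211.4°] dwell: s stays 32.0000
seg 5 [211.4°–320°] cycloidal, h=30: θ=296.3° here. β=84.9, B=108.6. 30·(0.7818 − sin(2π·0.7818)/(2π)) = 28.1329 → s = 60.1329
radial distance = base radius + s = 24 + 60.1329 = 84.1329

84.1329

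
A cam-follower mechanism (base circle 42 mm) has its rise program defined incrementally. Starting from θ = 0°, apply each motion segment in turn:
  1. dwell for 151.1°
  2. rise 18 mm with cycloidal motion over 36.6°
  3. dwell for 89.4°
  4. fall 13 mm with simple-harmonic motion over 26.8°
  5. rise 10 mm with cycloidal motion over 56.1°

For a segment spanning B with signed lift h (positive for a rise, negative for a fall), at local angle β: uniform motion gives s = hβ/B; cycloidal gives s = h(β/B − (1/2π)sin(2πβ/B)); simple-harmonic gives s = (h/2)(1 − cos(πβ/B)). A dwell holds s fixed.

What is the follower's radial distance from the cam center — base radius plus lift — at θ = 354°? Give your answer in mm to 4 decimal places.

seg 1 [0°–151.1°] dwell: s stays 0.0000
seg 2 [151.1°–187.7°] cycloidal, h=18: full span → s += 18 → s = 18.0000
seg 3 [187.7°–277.1°] dwell: s stays 18.0000
seg 4 [277.1°–303.9°] simple-harmonic, h=-13: full span → s += -13 → s = 5.0000
seg 5 [303.9°–360°] cycloidal, h=10: θ=354° here. β=50.1, B=56.1. 10·(0.8930 − sin(2π·0.8930)/(2π)) = 9.9213 → s = 14.9213
radial distance = base radius + s = 42 + 14.9213 = 56.9213

56.9213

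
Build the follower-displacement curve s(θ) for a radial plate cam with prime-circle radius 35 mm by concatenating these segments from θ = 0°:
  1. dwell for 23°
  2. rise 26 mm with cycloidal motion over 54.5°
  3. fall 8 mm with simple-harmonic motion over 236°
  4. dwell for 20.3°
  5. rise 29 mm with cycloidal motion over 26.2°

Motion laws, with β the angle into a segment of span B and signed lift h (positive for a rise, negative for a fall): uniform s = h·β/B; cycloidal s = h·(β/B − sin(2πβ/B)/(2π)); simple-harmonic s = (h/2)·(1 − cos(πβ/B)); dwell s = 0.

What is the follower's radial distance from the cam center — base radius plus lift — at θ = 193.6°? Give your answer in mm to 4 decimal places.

seg 1 [0°–23°] dwell: s stays 0.0000
seg 2 [23°–77.5°] cycloidal, h=26: full span → s += 26 → s = 26.0000
seg 3 [77.5°–313.5°] simple-harmonic, h=-8: θ=193.6° here. β=116.1, B=236. -8/2·(1 − cos(π·0.4919)) = -3.8988 → s = 22.1012
radial distance = base radius + s = 35 + 22.1012 = 57.1012

57.1012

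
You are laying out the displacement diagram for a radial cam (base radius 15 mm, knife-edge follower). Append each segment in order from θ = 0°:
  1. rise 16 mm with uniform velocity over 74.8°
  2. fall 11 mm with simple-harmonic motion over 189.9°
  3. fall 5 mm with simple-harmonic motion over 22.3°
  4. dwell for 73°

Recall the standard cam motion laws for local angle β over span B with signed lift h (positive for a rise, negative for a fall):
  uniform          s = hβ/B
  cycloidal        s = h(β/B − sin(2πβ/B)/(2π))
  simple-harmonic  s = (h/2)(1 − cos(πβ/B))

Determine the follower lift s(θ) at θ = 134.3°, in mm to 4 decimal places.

seg 1 [0°–74.8°] uniform, h=16: full span → s += 16 → s = 16.0000
seg 2 [74.8°–264.7°] simple-harmonic, h=-11: θ=134.3° here. β=59.5, B=189.9. -11/2·(1 − cos(π·0.3133)) = -2.4562 → s = 13.5438

13.5438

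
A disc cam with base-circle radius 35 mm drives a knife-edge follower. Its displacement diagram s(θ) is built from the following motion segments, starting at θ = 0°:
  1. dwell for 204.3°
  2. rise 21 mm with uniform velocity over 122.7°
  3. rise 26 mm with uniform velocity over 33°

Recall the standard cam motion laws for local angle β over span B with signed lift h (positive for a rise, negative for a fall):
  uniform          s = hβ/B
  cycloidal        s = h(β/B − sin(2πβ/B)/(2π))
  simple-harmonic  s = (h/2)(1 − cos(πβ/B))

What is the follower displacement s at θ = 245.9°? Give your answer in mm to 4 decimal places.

seg 1 [0°–204.3°] dwell: s stays 0.0000
seg 2 [204.3°–327°] uniform, h=21: θ=245.9° here. β=41.6, B=122.7. 21·41.6/122.7 = 7.1198 → s = 7.1198

7.1198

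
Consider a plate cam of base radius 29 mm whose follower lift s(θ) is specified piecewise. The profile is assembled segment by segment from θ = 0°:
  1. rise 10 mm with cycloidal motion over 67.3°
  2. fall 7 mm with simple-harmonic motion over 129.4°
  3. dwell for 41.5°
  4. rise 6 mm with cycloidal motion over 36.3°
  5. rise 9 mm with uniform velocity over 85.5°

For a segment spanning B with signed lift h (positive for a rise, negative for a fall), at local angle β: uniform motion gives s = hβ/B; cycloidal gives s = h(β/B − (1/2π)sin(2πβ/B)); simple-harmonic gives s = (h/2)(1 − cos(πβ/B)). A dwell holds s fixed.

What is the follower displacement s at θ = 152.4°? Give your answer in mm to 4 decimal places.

seg 1 [0°–67.3°] cycloidal, h=10: full span → s += 10 → s = 10.0000
seg 2 [67.3°–196.7°] simple-harmonic, h=-7: θ=152.4° here. β=85.1, B=129.4. -7/2·(1 − cos(π·0.6577)) = -5.1635 → s = 4.8365

4.8365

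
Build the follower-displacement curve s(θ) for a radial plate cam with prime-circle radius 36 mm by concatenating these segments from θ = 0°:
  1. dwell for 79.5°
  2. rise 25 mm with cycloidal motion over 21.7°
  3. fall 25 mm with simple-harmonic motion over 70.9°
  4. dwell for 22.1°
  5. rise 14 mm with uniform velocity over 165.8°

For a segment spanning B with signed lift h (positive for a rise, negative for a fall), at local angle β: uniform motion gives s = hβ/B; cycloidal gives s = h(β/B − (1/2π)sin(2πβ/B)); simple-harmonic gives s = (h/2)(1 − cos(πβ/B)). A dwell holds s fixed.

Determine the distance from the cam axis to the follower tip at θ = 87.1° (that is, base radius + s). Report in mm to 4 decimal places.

seg 1 [0°–79.5°] dwell: s stays 0.0000
seg 2 [79.5°–101.2°] cycloidal, h=25: θ=87.1° here. β=7.6, B=21.7. 25·(0.3502 − sin(2π·0.3502)/(2π)) = 5.5402 → s = 5.5402
radial distance = base radius + s = 36 + 5.5402 = 41.5402

41.5402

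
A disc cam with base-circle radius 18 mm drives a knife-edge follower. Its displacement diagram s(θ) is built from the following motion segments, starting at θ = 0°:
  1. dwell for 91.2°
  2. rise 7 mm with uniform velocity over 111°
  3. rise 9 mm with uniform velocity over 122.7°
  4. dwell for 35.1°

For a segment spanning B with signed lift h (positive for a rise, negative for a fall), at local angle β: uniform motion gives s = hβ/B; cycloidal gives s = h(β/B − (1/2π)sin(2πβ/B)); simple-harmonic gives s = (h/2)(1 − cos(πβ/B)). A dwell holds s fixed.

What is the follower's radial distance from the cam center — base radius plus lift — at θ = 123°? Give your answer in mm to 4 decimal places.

seg 1 [0°–91.2°] dwell: s stays 0.0000
seg 2 [91.2°–202.2°] uniform, h=7: θ=123° here. β=31.8, B=111. 7·31.8/111 = 2.0054 → s = 2.0054
radial distance = base radius + s = 18 + 2.0054 = 20.0054

20.0054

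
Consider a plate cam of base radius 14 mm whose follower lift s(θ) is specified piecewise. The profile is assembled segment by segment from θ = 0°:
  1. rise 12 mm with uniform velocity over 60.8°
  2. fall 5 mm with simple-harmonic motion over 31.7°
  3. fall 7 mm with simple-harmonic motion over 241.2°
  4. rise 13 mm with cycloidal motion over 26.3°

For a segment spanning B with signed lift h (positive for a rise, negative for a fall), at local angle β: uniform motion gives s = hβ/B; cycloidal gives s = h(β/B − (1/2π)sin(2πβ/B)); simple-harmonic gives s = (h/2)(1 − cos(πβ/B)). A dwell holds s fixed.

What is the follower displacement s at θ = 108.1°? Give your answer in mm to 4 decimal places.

seg 1 [0°–60.8°] uniform, h=12: full span → s += 12 → s = 12.0000
seg 2 [60.8°–92.5°] simple-harmonic, h=-5: full span → s += -5 → s = 7.0000
seg 3 [92.5°–333.7°] simple-harmonic, h=-7: θ=108.1° here. β=15.6, B=241.2. -7/2·(1 − cos(π·0.0647)) = -0.0720 → s = 6.9280

6.9280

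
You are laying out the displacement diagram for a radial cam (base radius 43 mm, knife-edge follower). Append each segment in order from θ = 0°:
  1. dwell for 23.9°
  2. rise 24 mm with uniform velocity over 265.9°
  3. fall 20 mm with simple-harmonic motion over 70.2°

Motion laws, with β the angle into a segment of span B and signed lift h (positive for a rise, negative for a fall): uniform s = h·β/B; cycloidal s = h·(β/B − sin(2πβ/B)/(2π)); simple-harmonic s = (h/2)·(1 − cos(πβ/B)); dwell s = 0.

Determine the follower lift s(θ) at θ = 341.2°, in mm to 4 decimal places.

seg 1 [0°–23.9°] dwell: s stays 0.0000
seg 2 [23.9°–289.8°] uniform, h=24: full span → s += 24 → s = 24.0000
seg 3 [289.8°–360°] simple-harmonic, h=-20: θ=341.2° here. β=51.4, B=70.2. -20/2·(1 − cos(π·0.7322)) = -16.6647 → s = 7.3353

7.3353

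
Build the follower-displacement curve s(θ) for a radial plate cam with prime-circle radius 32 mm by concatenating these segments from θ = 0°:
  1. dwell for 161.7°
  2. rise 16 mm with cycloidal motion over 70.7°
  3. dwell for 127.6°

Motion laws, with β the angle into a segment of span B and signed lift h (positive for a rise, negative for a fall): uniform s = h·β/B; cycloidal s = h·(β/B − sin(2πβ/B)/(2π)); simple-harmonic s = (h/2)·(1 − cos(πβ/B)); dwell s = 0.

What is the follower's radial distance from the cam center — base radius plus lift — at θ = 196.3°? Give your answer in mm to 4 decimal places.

seg 1 [0°–161.7°] dwell: s stays 0.0000
seg 2 [161.7°–232.4°] cycloidal, h=16: θ=196.3° here. β=34.6, B=70.7. 16·(0.4894 − sin(2π·0.4894)/(2π)) = 7.6607 → s = 7.6607
radial distance = base radius + s = 32 + 7.6607 = 39.6607

39.6607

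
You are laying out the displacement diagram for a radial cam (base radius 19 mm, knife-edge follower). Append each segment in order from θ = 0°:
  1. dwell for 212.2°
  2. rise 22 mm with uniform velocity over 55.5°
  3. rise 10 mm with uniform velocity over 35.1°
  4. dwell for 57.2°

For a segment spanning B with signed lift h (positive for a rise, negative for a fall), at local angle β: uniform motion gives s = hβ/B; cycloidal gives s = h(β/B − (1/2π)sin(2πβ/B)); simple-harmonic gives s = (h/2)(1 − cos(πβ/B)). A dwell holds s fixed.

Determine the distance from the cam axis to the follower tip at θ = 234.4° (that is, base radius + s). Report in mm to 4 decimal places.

seg 1 [0°–212.2°] dwell: s stays 0.0000
seg 2 [212.2°–267.7°] uniform, h=22: θ=234.4° here. β=22.2, B=55.5. 22·22.2/55.5 = 8.8000 → s = 8.8000
radial distance = base radius + s = 19 + 8.8000 = 27.8000

27.8000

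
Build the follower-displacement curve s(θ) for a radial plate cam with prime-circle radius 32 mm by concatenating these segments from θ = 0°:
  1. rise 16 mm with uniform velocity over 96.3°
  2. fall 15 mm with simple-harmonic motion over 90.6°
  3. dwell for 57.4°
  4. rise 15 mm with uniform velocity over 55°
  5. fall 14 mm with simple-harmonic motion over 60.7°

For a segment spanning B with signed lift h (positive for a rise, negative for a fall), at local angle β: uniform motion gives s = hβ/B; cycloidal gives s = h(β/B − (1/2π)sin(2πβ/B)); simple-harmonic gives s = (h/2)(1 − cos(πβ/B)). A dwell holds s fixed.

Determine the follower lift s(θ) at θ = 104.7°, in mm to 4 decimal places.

seg 1 [0°–96.3°] uniform, h=16: full span → s += 16 → s = 16.0000
seg 2 [96.3°–186.9°] simple-harmonic, h=-15: θ=104.7° here. β=8.4, B=90.6. -15/2·(1 − cos(π·0.0927)) = -0.3159 → s = 15.6841

15.6841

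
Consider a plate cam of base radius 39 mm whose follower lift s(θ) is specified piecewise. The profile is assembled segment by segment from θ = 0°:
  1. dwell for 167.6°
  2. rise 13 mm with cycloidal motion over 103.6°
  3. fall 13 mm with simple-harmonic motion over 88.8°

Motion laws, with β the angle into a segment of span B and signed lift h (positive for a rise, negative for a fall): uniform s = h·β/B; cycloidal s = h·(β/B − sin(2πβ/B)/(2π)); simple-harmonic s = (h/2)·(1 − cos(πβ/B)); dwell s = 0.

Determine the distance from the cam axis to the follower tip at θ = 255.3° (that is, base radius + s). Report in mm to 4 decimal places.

seg 1 [0°–167.6°] dwell: s stays 0.0000
seg 2 [167.6°–271.2°] cycloidal, h=13: θ=255.3° here. β=87.7, B=103.6. 13·(0.8465 − sin(2π·0.8465)/(2π)) = 12.7048 → s = 12.7048
radial distance = base radius + s = 39 + 12.7048 = 51.7048

51.7048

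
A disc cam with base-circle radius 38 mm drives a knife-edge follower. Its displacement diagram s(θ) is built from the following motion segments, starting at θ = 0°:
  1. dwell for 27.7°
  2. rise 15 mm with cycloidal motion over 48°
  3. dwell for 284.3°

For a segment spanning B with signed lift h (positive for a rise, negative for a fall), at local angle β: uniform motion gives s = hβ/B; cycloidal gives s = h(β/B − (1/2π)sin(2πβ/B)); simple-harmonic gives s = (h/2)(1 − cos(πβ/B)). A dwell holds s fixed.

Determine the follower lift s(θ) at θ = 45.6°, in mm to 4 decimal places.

seg 1 [0°–27.7°] dwell: s stays 0.0000
seg 2 [27.7°–75.7°] cycloidal, h=15: θ=45.6° here. β=17.9, B=48. 15·(0.3729 − sin(2π·0.3729)/(2π)) = 3.8837 → s = 3.8837

3.8837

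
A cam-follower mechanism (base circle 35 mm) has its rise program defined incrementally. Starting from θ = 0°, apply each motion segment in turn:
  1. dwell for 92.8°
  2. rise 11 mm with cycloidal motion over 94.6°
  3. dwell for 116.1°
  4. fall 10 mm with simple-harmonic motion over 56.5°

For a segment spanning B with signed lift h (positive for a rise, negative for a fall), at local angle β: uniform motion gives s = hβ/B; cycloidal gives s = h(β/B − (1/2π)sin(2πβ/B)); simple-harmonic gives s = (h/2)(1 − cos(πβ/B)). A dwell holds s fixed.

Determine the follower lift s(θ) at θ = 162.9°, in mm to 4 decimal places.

seg 1 [0°–92.8°] dwell: s stays 0.0000
seg 2 [92.8°–187.4°] cycloidal, h=11: θ=162.9° here. β=70.1, B=94.6. 11·(0.7410 − sin(2π·0.7410)/(2π)) = 9.8991 → s = 9.8991

9.8991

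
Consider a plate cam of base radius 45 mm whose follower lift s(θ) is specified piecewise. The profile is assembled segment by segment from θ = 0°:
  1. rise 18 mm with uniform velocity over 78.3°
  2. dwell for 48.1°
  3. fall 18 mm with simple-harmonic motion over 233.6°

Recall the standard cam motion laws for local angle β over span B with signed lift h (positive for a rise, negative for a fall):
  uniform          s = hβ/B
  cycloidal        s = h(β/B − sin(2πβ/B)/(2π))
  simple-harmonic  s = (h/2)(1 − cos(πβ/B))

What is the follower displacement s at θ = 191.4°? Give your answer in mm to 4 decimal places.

seg 1 [0°–78.3°] uniform, h=18: full span → s += 18 → s = 18.0000
seg 2 [78.3°–126.4°] dwell: s stays 18.0000
seg 3 [126.4°–360°] simple-harmonic, h=-18: θ=191.4° here. β=65, B=233.6. -18/2·(1 − cos(π·0.2783)) = -3.2252 → s = 14.7748

14.7748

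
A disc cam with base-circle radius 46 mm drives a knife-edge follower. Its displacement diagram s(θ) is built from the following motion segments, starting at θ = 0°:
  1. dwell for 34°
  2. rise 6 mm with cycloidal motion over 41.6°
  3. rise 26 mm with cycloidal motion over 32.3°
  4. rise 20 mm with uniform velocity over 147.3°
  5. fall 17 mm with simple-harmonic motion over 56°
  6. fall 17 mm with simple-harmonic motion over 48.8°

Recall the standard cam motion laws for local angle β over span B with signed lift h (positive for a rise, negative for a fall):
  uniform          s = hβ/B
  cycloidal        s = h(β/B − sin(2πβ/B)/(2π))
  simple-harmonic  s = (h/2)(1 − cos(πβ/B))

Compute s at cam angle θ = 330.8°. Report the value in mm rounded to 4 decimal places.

seg 1 [0°–34°] dwell: s stays 0.0000
seg 2 [34°–75.6°] cycloidal, h=6: full span → s += 6 → s = 6.0000
seg 3 [75.6°–107.9°] cycloidal, h=26: full span → s += 26 → s = 32.0000
seg 4 [107.9°–255.2°] uniform, h=20: full span → s += 20 → s = 52.0000
seg 5 [255.2°–311.2°] simple-harmonic, h=-17: full span → s += -17 → s = 35.0000
seg 6 [311.2°–360°] simple-harmonic, h=-17: θ=330.8° here. β=19.6, B=48.8. -17/2·(1 − cos(π·0.4016)) = -5.9150 → s = 29.0850

29.0850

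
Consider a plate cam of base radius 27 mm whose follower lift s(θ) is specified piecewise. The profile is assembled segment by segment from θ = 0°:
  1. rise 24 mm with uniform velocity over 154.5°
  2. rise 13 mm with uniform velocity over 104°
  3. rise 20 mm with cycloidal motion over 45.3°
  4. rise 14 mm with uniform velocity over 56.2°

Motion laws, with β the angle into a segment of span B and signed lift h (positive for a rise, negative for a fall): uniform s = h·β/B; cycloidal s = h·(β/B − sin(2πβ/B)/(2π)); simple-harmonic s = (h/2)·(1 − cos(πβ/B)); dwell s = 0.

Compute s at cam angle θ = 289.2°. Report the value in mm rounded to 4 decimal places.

seg 1 [0°–154.5°] uniform, h=24: full span → s += 24 → s = 24.0000
seg 2 [154.5°–258.5°] uniform, h=13: full span → s += 13 → s = 37.0000
seg 3 [258.5°–303.8°] cycloidal, h=20: θ=289.2° here. β=30.7, B=45.3. 20·(0.6777 − sin(2π·0.6777)/(2π)) = 16.4144 → s = 53.4144

53.4144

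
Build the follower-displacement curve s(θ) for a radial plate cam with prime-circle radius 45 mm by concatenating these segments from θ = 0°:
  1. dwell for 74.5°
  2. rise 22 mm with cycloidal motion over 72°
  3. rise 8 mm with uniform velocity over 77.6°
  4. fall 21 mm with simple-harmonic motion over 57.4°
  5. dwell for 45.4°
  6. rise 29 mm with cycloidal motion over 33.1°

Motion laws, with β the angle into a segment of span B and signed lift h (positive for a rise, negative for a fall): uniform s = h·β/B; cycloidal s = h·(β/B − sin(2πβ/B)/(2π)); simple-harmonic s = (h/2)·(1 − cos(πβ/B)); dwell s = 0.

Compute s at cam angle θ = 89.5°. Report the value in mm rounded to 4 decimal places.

seg 1 [0°–74.5°] dwell: s stays 0.0000
seg 2 [74.5°–146.5°] cycloidal, h=22: θ=89.5° here. β=15, B=72. 22·(0.2083 − sin(2π·0.2083)/(2π)) = 1.2012 → s = 1.2012

1.2012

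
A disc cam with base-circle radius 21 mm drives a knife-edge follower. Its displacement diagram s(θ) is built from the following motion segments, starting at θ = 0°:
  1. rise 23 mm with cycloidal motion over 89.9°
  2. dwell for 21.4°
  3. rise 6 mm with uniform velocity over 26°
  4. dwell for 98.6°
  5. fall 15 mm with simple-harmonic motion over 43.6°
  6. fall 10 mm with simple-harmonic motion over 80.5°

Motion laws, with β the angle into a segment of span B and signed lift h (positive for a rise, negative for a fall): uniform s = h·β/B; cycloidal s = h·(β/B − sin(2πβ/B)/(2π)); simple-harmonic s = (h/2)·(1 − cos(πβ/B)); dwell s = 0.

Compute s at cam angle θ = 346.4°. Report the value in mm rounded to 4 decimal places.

seg 1 [0°–89.9°] cycloidal, h=23: full span → s += 23 → s = 23.0000
seg 2 [89.9°–111.3°] dwell: s stays 23.0000
seg 3 [111.3°–137.3°] uniform, h=6: full span → s += 6 → s = 29.0000
seg 4 [137.3°–235.9°] dwell: s stays 29.0000
seg 5 [235.9°–279.5°] simple-harmonic, h=-15: full span → s += -15 → s = 14.0000
seg 6 [279.5°–360°] simple-harmonic, h=-10: θ=346.4° here. β=66.9, B=80.5. -10/2·(1 − cos(π·0.8311)) = -9.3121 → s = 4.6879

4.6879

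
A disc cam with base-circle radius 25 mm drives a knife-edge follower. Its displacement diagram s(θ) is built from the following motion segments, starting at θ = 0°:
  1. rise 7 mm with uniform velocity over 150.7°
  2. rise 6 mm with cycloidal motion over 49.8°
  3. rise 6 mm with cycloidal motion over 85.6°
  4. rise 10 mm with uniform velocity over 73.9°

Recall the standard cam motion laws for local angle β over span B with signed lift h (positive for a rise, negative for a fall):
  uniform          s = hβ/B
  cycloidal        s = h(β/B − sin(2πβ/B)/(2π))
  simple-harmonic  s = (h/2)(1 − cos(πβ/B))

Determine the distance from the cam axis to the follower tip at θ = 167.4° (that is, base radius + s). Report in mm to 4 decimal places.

seg 1 [0°–150.7°] uniform, h=7: full span → s += 7 → s = 7.0000
seg 2 [150.7°–200.5°] cycloidal, h=6: θ=167.4° here. β=16.7, B=49.8. 6·(0.3353 − sin(2π·0.3353)/(2π)) = 1.1911 → s = 8.1911
radial distance = base radius + s = 25 + 8.1911 = 33.1911

33.1911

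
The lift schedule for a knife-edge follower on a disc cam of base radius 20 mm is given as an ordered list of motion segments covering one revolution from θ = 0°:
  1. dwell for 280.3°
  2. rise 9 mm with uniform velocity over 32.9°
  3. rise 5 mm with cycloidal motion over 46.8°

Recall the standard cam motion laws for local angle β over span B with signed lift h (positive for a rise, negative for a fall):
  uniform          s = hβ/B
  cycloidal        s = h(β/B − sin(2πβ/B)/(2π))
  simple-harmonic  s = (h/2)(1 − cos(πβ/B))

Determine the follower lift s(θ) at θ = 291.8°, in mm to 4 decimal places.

seg 1 [0°–280.3°] dwell: s stays 0.0000
seg 2 [280.3°–313.2°] uniform, h=9: θ=291.8° here. β=11.5, B=32.9. 9·11.5/32.9 = 3.1459 → s = 3.1459

3.1459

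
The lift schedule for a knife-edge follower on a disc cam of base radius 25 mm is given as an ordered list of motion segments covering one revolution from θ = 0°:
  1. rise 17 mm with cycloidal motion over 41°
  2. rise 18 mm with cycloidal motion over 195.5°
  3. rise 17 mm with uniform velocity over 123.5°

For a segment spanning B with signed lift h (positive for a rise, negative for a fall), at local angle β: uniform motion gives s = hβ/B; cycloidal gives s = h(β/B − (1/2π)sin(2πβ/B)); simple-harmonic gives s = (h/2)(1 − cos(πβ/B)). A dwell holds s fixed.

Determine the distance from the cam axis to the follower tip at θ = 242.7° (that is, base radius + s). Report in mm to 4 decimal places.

seg 1 [0°–41°] cycloidal, h=17: full span → s += 17 → s = 17.0000
seg 2 [41°–236.5°] cycloidal, h=18: full span → s += 18 → s = 35.0000
seg 3 [236.5°–360°] uniform, h=17: θ=242.7° here. β=6.2, B=123.5. 17·6.2/123.5 = 0.8534 → s = 35.8534
radial distance = base radius + s = 25 + 35.8534 = 60.8534

60.8534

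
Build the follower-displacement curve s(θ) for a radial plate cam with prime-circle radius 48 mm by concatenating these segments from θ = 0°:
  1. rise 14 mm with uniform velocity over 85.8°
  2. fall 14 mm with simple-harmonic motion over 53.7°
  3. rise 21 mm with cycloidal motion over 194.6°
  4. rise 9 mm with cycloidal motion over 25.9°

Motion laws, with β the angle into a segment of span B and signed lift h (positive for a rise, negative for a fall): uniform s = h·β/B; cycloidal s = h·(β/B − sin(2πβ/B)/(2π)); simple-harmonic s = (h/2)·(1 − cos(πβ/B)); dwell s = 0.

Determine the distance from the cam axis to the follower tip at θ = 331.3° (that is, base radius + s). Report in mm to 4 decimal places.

seg 1 [0°–85.8°] uniform, h=14: full span → s += 14 → s = 14.0000
seg 2 [85.8°–139.5°] simple-harmonic, h=-14: full span → s += -14 → s = 0.0000
seg 3 [139.5°–334.1°] cycloidal, h=21: θ=331.3° here. β=191.8, B=194.6. 21·(0.9856 − sin(2π·0.9856)/(2π)) = 20.9996 → s = 20.9996
radial distance = base radius + s = 48 + 20.9996 = 68.9996

68.9996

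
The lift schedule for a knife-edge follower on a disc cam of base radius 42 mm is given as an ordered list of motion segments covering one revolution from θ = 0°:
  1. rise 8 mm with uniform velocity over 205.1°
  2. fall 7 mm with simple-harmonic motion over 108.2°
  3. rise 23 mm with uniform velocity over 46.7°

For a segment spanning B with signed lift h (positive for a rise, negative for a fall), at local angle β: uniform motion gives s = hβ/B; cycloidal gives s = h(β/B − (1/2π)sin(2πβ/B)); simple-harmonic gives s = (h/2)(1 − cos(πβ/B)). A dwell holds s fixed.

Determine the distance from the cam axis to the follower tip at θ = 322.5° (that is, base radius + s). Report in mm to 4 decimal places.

seg 1 [0°–205.1°] uniform, h=8: full span → s += 8 → s = 8.0000
seg 2 [205.1°–313.3°] simple-harmonic, h=-7: full span → s += -7 → s = 1.0000
seg 3 [313.3°–360°] uniform, h=23: θ=322.5° here. β=9.2, B=46.7. 23·9.2/46.7 = 4.5310 → s = 5.5310
radial distance = base radius + s = 42 + 5.5310 = 47.5310

47.5310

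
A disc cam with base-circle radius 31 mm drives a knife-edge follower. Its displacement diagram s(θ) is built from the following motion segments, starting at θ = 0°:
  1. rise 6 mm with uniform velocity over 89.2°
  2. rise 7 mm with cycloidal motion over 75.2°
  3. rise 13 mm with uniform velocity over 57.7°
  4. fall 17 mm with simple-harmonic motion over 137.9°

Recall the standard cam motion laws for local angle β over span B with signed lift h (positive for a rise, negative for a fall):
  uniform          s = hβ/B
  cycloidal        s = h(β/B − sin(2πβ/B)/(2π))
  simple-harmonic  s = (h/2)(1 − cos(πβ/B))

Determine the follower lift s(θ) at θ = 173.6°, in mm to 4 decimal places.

seg 1 [0°–89.2°] uniform, h=6: full span → s += 6 → s = 6.0000
seg 2 [89.2°–164.4°] cycloidal, h=7: full span → s += 7 → s = 13.0000
seg 3 [164.4°–222.1°] uniform, h=13: θ=173.6° here. β=9.2, B=57.7. 13·9.2/57.7 = 2.0728 → s = 15.0728

15.0728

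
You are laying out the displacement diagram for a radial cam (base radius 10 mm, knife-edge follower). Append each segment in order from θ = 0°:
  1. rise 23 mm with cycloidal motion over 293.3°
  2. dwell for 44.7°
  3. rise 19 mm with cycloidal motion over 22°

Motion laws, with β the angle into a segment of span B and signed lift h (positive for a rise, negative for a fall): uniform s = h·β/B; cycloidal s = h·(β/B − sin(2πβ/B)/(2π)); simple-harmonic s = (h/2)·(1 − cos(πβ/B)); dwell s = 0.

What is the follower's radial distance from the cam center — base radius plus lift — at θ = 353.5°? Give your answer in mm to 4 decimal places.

seg 1 [0°–293.3°] cycloidal, h=23: full span → s += 23 → s = 23.0000
seg 2 [293.3°–338°] dwell: s stays 23.0000
seg 3 [338°–360°] cycloidal, h=19: θ=353.5° here. β=15.5, B=22. 19·(0.7045 − sin(2π·0.7045)/(2π)) = 16.2878 → s = 39.2878
radial distance = base radius + s = 10 + 39.2878 = 49.2878

49.2878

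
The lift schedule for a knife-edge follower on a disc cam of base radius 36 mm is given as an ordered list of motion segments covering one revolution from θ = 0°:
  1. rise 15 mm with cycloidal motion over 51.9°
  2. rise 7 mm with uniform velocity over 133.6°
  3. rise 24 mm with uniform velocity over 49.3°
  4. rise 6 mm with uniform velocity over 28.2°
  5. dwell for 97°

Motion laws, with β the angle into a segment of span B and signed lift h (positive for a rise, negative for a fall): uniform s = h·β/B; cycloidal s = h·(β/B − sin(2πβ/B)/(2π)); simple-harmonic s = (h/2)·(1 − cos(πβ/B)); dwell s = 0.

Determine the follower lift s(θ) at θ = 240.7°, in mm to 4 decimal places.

seg 1 [0°–51.9°] cycloidal, h=15: full span → s += 15 → s = 15.0000
seg 2 [51.9°–185.5°] uniform, h=7: full span → s += 7 → s = 22.0000
seg 3 [185.5°–234.8°] uniform, h=24: full span → s += 24 → s = 46.0000
seg 4 [234.8°–263°] uniform, h=6: θ=240.7° here. β=5.9, B=28.2. 6·5.9/28.2 = 1.2553 → s = 47.2553

47.2553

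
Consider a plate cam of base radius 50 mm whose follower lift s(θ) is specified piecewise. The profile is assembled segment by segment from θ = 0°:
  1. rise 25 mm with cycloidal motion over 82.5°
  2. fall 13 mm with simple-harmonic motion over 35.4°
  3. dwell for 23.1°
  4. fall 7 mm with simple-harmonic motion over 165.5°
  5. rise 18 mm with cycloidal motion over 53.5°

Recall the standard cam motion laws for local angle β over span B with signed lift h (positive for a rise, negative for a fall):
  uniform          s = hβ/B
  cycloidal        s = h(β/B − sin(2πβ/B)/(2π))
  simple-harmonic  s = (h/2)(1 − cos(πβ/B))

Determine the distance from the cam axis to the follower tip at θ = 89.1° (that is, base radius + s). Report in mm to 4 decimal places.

seg 1 [0°–82.5°] cycloidal, h=25: full span → s += 25 → s = 25.0000
seg 2 [82.5°–117.9°] simple-harmonic, h=-13: θ=89.1° here. β=6.6, B=35.4. -13/2·(1 − cos(π·0.1864)) = -1.0835 → s = 23.9165
radial distance = base radius + s = 50 + 23.9165 = 73.9165

73.9165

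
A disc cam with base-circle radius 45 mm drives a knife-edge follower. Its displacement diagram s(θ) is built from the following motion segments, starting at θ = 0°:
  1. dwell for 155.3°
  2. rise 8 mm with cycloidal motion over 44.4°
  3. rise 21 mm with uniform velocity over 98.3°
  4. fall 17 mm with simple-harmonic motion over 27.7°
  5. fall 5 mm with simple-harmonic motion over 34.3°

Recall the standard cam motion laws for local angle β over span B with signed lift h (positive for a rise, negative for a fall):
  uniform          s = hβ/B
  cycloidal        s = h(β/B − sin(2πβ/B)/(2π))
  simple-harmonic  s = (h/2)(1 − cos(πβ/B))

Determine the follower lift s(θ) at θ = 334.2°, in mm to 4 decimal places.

seg 1 [0°–155.3°] dwell: s stays 0.0000
seg 2 [155.3°–199.7°] cycloidal, h=8: full span → s += 8 → s = 8.0000
seg 3 [199.7°–298°] uniform, h=21: full span → s += 21 → s = 29.0000
seg 4 [298°–325.7°] simple-harmonic, h=-17: full span → s += -17 → s = 12.0000
seg 5 [325.7°–360°] simple-harmonic, h=-5: θ=334.2° here. β=8.5, B=34.3. -5/2·(1 − cos(π·0.2478)) = -0.7201 → s = 11.2799

11.2799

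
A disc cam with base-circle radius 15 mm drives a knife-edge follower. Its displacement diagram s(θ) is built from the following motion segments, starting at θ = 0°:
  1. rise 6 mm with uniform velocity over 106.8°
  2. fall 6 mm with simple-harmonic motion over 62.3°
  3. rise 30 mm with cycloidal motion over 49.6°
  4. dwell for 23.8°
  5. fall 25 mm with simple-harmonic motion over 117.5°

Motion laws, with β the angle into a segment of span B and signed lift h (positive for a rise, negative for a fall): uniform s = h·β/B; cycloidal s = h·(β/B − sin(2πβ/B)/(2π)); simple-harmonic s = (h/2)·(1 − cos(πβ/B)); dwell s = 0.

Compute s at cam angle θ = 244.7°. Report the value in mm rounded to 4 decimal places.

seg 1 [0°–106.8°] uniform, h=6: full span → s += 6 → s = 6.0000
seg 2 [106.8°–169.1°] simple-harmonic, h=-6: full span → s += -6 → s = 0.0000
seg 3 [169.1°–218.7°] cycloidal, h=30: full span → s += 30 → s = 30.0000
seg 4 [218.7°–242.5°] dwell: s stays 30.0000
seg 5 [242.5°–360°] simple-harmonic, h=-25: θ=244.7° here. β=2.2, B=117.5. -25/2·(1 − cos(π·0.0187)) = -0.0216 → s = 29.9784

29.9784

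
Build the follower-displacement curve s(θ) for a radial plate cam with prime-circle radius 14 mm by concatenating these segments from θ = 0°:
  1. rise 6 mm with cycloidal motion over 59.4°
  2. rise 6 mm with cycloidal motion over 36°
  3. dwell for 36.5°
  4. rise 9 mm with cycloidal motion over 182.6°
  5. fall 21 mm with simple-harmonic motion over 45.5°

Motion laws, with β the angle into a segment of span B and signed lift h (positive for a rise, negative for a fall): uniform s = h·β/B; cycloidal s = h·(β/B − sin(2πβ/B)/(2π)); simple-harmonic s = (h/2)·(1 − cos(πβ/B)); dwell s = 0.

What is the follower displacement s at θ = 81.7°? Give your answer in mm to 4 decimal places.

seg 1 [0°–59.4°] cycloidal, h=6: full span → s += 6 → s = 6.0000
seg 2 [59.4°–95.4°] cycloidal, h=6: θ=81.7° here. β=22.3, B=36. 6·(0.6194 − sin(2π·0.6194)/(2π)) = 4.3679 → s = 10.3679

10.3679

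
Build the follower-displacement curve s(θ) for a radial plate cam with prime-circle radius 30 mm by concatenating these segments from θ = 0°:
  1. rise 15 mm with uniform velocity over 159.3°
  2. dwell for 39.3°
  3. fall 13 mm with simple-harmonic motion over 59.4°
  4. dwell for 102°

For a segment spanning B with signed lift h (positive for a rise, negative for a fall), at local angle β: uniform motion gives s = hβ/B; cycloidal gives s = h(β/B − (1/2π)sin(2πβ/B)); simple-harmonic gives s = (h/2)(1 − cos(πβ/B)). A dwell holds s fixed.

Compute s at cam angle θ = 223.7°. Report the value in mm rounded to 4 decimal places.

seg 1 [0°–159.3°] uniform, h=15: full span → s += 15 → s = 15.0000
seg 2 [159.3°–198.6°] dwell: s stays 15.0000
seg 3 [198.6°–258°] simple-harmonic, h=-13: θ=223.7° here. β=25.1, B=59.4. -13/2·(1 − cos(π·0.4226)) = -4.9342 → s = 10.0658

10.0658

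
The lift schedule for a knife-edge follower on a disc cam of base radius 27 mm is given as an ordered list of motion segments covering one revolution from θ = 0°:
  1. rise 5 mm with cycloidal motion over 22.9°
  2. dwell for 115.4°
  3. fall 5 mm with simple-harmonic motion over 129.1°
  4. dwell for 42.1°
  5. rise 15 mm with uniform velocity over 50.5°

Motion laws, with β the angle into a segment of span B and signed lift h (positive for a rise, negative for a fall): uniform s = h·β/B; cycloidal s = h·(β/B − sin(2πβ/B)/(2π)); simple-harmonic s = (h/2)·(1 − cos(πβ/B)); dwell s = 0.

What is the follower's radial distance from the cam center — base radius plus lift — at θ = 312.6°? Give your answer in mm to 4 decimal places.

seg 1 [0°–22.9°] cycloidal, h=5: full span → s += 5 → s = 5.0000
seg 2 [22.9°–138.3°] dwell: s stays 5.0000
seg 3 [138.3°–267.4°] simple-harmonic, h=-5: full span → s += -5 → s = 0.0000
seg 4 [267.4°–309.5°] dwell: s stays 0.0000
seg 5 [309.5°–360°] uniform, h=15: θ=312.6° here. β=3.1, B=50.5. 15·3.1/50.5 = 0.9208 → s = 0.9208
radial distance = base radius + s = 27 + 0.9208 = 27.9208

27.9208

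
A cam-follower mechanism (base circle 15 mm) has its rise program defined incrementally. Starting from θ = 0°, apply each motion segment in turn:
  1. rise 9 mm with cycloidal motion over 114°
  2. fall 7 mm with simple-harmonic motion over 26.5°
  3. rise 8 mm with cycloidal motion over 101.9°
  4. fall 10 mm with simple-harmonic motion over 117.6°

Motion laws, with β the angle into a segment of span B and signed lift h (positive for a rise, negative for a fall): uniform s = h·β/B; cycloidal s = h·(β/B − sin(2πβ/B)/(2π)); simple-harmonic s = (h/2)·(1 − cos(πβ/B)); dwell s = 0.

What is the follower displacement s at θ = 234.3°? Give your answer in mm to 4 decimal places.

seg 1 [0°–114°] cycloidal, h=9: full span → s += 9 → s = 9.0000
seg 2 [114°–140.5°] simple-harmonic, h=-7: full span → s += -7 → s = 2.0000
seg 3 [140.5°–242.4°] cycloidal, h=8: θ=234.3° here. β=93.8, B=101.9. 8·(0.9205 − sin(2π·0.9205)/(2π)) = 7.9739 → s = 9.9739

9.9739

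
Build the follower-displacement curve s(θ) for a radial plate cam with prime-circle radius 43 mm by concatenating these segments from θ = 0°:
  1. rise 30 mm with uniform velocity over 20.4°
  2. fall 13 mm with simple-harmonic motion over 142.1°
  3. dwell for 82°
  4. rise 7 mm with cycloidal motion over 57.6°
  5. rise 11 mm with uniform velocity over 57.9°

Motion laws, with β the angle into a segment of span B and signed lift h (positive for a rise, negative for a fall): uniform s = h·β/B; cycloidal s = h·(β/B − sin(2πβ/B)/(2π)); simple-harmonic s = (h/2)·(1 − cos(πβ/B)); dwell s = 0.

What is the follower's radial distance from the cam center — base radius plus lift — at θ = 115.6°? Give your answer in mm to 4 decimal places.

seg 1 [0°–20.4°] uniform, h=30: full span → s += 30 → s = 30.0000
seg 2 [20.4°–162.5°] simple-harmonic, h=-13: θ=115.6° here. β=95.2, B=142.1. -13/2·(1 − cos(π·0.6700)) = -9.8079 → s = 20.1921
radial distance = base radius + s = 43 + 20.1921 = 63.1921

63.1921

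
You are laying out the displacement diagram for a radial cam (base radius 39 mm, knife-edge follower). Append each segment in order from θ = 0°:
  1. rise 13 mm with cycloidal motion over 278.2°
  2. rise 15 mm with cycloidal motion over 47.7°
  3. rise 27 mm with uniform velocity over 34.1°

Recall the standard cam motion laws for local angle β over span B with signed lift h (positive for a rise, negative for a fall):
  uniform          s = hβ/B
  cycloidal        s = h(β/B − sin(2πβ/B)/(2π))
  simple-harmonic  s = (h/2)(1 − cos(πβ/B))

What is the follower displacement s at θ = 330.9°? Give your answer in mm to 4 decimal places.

seg 1 [0°–278.2°] cycloidal, h=13: full span → s += 13 → s = 13.0000
seg 2 [278.2°–325.9°] cycloidal, h=15: full span → s += 15 → s = 28.0000
seg 3 [325.9°–360°] uniform, h=27: θ=330.9° here. β=5, B=34.1. 27·5/34.1 = 3.9589 → s = 31.9589

31.9589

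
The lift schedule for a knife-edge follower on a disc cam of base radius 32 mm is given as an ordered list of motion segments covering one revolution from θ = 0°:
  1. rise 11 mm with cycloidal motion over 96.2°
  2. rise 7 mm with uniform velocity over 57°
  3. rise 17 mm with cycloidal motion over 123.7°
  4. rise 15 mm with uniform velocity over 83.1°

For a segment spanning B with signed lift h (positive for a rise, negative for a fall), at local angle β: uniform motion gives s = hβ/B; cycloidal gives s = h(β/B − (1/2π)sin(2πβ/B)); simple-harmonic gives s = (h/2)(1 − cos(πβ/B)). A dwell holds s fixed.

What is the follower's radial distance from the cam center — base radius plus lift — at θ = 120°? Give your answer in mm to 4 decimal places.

seg 1 [0°–96.2°] cycloidal, h=11: full span → s += 11 → s = 11.0000
seg 2 [96.2°–153.2°] uniform, h=7: θ=120° here. β=23.8, B=57. 7·23.8/57 = 2.9228 → s = 13.9228
radial distance = base radius + s = 32 + 13.9228 = 45.9228

45.9228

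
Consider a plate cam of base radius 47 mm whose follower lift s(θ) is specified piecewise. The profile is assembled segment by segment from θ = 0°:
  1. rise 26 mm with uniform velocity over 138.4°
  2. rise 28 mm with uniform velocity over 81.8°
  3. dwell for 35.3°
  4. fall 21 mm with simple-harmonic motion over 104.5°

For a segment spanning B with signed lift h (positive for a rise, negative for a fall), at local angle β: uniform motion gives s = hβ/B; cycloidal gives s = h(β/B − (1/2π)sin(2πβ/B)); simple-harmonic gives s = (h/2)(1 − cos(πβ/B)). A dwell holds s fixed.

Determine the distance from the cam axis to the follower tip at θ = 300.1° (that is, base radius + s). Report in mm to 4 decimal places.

seg 1 [0°–138.4°] uniform, h=26: full span → s += 26 → s = 26.0000
seg 2 [138.4°–220.2°] uniform, h=28: full span → s += 28 → s = 54.0000
seg 3 [220.2°–255.5°] dwell: s stays 54.0000
seg 4 [255.5°–360°] simple-harmonic, h=-21: θ=300.1° here. β=44.6, B=104.5. -21/2·(1 − cos(π·0.4268)) = -8.1064 → s = 45.8936
radial distance = base radius + s = 47 + 45.8936 = 92.8936

92.8936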